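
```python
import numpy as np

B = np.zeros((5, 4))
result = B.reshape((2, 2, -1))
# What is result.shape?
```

(2, 2, 5)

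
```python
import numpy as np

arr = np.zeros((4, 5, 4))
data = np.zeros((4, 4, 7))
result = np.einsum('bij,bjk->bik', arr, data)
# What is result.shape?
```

(4, 5, 7)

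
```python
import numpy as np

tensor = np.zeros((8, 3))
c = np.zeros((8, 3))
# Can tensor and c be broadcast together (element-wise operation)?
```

Yes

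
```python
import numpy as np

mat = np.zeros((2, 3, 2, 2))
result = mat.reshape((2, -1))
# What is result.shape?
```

(2, 12)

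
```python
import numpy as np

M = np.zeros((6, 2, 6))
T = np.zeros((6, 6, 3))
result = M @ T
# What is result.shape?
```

(6, 2, 3)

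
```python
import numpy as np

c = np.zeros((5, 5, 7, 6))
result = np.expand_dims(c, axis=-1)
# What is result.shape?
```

(5, 5, 7, 6, 1)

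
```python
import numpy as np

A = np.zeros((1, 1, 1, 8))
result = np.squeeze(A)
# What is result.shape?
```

(8,)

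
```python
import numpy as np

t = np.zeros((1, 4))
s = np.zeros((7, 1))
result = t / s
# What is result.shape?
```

(7, 4)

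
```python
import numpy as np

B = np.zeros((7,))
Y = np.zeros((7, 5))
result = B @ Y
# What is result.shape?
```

(5,)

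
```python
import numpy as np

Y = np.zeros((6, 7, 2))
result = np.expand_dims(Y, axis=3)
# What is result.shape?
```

(6, 7, 2, 1)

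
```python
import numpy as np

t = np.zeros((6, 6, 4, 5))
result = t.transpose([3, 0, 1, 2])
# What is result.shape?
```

(5, 6, 6, 4)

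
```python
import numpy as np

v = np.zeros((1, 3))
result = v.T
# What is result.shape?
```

(3, 1)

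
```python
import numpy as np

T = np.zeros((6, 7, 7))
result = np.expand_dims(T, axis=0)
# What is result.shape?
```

(1, 6, 7, 7)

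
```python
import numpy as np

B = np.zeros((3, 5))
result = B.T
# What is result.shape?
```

(5, 3)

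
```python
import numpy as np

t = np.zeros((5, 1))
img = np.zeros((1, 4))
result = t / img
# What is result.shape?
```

(5, 4)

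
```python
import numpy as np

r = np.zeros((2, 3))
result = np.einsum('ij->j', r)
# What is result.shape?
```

(3,)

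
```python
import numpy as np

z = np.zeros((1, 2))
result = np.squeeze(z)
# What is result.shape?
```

(2,)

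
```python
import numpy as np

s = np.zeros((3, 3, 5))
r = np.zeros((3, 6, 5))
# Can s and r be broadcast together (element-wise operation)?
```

No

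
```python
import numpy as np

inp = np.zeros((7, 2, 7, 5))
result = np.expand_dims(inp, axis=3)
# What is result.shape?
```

(7, 2, 7, 1, 5)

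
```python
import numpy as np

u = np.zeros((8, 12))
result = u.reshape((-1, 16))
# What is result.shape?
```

(6, 16)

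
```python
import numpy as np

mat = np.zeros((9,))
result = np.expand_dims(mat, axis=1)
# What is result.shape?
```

(9, 1)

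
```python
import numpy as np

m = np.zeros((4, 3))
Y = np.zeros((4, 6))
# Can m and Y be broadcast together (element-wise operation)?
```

No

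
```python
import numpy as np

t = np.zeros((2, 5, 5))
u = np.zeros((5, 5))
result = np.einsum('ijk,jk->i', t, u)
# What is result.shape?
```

(2,)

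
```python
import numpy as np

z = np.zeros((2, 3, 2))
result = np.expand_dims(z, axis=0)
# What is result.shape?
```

(1, 2, 3, 2)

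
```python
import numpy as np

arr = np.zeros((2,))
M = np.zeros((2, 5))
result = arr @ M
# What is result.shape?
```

(5,)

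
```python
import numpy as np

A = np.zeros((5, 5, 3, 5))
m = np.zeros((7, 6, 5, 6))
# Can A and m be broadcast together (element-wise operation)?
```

No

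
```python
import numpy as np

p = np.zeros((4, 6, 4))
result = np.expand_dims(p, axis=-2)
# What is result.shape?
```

(4, 6, 1, 4)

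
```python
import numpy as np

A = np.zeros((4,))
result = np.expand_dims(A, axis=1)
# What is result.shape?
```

(4, 1)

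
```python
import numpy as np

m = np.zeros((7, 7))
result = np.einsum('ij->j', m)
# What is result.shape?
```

(7,)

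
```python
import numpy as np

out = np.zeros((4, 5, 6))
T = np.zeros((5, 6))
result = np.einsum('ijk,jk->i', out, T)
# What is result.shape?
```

(4,)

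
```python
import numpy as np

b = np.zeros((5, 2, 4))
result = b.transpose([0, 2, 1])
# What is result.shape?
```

(5, 4, 2)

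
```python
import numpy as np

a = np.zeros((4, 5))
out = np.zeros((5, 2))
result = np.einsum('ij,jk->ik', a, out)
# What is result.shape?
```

(4, 2)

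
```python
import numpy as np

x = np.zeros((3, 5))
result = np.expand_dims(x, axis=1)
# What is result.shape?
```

(3, 1, 5)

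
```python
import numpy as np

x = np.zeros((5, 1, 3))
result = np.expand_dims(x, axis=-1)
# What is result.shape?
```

(5, 1, 3, 1)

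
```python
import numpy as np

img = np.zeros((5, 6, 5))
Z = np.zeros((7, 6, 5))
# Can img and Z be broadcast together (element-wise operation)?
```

No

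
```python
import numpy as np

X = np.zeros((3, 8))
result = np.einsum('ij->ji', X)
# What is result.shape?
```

(8, 3)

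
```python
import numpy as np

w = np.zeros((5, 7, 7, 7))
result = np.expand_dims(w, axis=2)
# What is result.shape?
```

(5, 7, 1, 7, 7)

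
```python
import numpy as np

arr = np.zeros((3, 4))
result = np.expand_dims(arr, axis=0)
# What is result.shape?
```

(1, 3, 4)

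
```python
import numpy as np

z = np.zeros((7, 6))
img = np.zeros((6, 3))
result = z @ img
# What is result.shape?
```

(7, 3)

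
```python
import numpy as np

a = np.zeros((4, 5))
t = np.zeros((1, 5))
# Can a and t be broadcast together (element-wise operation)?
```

Yes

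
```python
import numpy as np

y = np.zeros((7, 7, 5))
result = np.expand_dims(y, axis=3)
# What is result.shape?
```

(7, 7, 5, 1)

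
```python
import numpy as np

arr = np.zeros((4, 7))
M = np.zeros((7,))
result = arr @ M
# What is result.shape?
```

(4,)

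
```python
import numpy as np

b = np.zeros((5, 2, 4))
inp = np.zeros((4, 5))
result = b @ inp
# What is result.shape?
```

(5, 2, 5)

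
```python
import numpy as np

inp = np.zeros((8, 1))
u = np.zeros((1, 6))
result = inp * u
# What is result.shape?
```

(8, 6)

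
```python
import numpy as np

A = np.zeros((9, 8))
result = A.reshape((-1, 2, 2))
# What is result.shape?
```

(18, 2, 2)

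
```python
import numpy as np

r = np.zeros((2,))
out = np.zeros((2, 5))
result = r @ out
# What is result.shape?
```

(5,)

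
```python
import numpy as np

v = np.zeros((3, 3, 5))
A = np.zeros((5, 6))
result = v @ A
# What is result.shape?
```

(3, 3, 6)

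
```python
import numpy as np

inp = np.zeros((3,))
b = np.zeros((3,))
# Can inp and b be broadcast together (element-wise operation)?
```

Yes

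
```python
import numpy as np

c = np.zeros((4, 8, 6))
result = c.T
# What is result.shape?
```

(6, 8, 4)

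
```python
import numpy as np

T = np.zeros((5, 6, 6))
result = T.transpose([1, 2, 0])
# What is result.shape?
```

(6, 6, 5)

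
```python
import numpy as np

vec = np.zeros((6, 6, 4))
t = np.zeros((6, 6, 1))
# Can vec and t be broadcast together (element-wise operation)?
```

Yes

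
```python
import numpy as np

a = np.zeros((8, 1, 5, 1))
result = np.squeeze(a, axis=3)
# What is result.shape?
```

(8, 1, 5)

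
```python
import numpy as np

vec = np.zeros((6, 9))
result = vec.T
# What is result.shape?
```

(9, 6)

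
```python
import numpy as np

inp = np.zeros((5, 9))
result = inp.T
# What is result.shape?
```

(9, 5)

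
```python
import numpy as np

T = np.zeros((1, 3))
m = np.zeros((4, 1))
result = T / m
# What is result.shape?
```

(4, 3)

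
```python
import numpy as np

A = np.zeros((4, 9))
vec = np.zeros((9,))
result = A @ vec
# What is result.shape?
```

(4,)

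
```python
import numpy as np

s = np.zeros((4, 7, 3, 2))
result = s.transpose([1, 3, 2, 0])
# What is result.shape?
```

(7, 2, 3, 4)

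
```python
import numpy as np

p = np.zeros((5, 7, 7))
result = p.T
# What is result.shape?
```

(7, 7, 5)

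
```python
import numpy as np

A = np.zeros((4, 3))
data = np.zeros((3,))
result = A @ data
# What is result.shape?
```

(4,)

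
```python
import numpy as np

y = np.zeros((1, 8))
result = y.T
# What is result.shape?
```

(8, 1)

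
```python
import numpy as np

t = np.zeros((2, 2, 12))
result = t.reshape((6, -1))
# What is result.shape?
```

(6, 8)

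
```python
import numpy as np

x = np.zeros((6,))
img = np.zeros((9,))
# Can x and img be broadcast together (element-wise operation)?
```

No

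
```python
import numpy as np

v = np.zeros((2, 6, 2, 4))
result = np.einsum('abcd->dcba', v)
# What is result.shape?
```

(4, 2, 6, 2)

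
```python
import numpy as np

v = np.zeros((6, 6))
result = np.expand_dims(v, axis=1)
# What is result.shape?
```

(6, 1, 6)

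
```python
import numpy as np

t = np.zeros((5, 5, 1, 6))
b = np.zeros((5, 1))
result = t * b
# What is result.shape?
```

(5, 5, 5, 6)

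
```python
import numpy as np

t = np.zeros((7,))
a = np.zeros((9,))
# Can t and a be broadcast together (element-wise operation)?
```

No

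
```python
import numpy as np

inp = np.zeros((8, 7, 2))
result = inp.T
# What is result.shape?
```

(2, 7, 8)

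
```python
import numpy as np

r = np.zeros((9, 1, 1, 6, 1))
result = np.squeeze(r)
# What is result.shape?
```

(9, 6)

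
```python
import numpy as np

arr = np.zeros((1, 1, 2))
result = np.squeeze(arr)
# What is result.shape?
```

(2,)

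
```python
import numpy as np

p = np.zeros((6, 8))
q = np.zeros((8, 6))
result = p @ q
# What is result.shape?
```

(6, 6)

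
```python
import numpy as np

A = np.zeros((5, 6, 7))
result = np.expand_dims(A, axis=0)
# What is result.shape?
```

(1, 5, 6, 7)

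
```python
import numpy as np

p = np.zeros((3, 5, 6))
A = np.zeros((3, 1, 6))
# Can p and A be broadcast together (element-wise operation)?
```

Yes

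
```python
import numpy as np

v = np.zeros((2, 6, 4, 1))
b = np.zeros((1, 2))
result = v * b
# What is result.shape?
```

(2, 6, 4, 2)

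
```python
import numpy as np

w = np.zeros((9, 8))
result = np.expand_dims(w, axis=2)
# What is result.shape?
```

(9, 8, 1)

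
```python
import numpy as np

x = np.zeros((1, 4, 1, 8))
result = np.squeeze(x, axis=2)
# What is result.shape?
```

(1, 4, 8)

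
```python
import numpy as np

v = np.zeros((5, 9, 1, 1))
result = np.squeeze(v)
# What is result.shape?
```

(5, 9)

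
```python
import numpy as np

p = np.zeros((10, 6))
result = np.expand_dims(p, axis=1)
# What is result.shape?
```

(10, 1, 6)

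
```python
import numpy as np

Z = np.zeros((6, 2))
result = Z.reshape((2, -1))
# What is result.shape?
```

(2, 6)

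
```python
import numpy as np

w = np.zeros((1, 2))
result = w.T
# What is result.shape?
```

(2, 1)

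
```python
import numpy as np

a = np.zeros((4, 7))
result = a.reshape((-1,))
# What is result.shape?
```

(28,)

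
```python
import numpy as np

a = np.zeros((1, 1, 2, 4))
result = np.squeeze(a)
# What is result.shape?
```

(2, 4)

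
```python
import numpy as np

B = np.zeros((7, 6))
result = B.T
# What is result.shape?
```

(6, 7)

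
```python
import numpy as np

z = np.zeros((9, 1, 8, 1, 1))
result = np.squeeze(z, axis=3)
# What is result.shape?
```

(9, 1, 8, 1)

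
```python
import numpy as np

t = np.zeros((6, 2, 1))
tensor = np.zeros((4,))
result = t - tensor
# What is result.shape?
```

(6, 2, 4)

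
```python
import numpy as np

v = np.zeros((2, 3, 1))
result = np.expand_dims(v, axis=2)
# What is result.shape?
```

(2, 3, 1, 1)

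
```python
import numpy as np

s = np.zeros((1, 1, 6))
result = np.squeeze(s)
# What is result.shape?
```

(6,)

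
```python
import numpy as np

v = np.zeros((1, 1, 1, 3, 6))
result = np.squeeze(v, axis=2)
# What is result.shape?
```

(1, 1, 3, 6)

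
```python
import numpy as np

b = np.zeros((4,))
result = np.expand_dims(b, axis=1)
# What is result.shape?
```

(4, 1)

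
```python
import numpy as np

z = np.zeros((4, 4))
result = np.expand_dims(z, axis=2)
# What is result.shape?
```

(4, 4, 1)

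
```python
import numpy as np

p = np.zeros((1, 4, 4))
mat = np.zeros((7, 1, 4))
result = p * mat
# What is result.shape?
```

(7, 4, 4)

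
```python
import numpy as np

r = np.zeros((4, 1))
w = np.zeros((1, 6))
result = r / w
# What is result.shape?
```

(4, 6)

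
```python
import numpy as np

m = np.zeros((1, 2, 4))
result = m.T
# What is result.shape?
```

(4, 2, 1)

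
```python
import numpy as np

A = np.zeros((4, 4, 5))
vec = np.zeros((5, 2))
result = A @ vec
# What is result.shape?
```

(4, 4, 2)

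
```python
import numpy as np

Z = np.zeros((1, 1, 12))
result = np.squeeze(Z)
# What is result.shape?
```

(12,)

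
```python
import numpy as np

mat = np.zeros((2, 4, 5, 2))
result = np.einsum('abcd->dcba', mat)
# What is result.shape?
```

(2, 5, 4, 2)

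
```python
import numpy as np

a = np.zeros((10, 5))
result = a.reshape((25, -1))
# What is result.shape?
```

(25, 2)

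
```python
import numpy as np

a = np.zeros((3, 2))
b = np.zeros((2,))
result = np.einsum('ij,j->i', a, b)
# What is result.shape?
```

(3,)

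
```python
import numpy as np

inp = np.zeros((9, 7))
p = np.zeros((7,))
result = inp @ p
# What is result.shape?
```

(9,)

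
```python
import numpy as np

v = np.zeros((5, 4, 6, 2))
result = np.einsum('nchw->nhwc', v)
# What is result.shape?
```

(5, 6, 2, 4)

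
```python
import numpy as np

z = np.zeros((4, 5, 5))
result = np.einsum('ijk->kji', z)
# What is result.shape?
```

(5, 5, 4)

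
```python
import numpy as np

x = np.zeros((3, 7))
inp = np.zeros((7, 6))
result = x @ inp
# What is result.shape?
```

(3, 6)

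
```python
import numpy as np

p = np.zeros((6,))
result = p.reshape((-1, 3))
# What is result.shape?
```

(2, 3)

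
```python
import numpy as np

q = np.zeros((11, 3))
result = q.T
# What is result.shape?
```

(3, 11)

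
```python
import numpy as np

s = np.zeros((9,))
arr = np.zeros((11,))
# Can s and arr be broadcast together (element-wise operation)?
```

No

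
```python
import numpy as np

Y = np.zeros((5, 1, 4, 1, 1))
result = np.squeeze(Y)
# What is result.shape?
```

(5, 4)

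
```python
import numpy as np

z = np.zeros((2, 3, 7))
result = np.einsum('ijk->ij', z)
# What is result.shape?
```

(2, 3)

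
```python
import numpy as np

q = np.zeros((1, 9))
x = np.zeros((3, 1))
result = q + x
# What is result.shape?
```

(3, 9)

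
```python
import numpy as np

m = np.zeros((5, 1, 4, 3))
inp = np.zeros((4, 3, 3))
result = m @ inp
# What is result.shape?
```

(5, 4, 4, 3)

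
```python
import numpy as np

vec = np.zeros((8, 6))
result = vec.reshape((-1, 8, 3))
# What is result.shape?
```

(2, 8, 3)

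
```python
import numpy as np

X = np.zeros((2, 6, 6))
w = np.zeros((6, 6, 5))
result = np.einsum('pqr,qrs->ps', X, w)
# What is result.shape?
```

(2, 5)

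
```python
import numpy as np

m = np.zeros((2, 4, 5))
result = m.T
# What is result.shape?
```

(5, 4, 2)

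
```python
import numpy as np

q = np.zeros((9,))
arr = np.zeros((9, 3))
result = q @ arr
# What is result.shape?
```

(3,)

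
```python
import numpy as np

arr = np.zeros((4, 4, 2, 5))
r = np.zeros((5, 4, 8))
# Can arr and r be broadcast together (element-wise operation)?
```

No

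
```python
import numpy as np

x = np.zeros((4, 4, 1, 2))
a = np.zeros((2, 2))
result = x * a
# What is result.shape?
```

(4, 4, 2, 2)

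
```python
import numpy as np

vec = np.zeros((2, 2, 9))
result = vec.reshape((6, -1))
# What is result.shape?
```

(6, 6)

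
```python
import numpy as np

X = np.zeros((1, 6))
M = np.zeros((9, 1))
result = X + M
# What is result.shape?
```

(9, 6)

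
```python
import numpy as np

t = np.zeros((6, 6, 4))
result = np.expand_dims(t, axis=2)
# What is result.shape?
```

(6, 6, 1, 4)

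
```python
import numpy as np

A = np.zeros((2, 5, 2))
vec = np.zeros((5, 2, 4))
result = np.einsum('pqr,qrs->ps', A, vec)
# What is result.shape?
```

(2, 4)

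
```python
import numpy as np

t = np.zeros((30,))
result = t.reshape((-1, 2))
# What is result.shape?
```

(15, 2)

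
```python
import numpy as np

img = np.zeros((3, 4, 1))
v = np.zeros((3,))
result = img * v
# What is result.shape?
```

(3, 4, 3)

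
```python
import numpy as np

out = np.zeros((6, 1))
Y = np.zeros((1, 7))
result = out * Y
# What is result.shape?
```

(6, 7)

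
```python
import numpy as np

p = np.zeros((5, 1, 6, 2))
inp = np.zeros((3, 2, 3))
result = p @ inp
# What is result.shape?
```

(5, 3, 6, 3)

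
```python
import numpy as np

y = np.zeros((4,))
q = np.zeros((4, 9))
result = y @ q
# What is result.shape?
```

(9,)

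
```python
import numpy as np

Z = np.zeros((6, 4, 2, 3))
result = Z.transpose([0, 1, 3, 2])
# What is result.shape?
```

(6, 4, 3, 2)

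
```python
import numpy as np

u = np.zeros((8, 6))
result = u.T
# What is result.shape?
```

(6, 8)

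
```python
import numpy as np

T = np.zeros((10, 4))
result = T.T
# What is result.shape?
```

(4, 10)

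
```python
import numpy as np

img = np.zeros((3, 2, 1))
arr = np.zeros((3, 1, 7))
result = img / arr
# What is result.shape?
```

(3, 2, 7)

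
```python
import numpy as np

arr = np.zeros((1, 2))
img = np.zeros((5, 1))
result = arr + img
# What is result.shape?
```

(5, 2)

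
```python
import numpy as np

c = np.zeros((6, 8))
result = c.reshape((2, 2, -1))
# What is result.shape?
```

(2, 2, 12)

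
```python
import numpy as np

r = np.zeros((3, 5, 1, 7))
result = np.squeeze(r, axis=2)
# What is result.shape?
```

(3, 5, 7)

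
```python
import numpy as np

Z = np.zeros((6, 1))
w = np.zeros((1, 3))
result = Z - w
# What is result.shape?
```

(6, 3)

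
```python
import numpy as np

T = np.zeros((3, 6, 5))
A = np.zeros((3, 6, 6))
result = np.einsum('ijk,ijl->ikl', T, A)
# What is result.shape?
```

(3, 5, 6)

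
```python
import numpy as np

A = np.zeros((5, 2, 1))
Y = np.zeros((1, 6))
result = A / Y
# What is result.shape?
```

(5, 2, 6)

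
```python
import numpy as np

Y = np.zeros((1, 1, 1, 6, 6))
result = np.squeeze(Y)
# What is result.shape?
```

(6, 6)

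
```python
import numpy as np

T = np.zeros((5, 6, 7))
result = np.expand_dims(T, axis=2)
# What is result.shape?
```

(5, 6, 1, 7)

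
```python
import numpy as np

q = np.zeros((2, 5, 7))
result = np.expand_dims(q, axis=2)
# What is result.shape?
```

(2, 5, 1, 7)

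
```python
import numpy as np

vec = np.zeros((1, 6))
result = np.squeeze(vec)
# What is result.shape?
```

(6,)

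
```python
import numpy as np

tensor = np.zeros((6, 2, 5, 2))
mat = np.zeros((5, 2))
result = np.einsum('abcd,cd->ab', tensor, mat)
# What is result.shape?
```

(6, 2)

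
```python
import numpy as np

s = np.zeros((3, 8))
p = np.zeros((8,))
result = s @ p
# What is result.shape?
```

(3,)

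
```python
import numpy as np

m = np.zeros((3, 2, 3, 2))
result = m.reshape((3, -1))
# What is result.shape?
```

(3, 12)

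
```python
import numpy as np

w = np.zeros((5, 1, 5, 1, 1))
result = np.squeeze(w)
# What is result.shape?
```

(5, 5)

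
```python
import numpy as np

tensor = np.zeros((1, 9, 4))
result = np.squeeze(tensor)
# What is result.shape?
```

(9, 4)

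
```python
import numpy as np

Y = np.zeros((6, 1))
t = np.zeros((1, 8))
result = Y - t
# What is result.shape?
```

(6, 8)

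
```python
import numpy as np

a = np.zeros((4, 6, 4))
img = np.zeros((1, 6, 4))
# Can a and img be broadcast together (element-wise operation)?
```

Yes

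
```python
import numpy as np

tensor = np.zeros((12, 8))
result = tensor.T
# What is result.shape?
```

(8, 12)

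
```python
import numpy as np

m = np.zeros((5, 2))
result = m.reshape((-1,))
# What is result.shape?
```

(10,)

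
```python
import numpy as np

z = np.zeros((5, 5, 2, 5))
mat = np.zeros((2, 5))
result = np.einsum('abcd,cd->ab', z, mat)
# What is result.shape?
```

(5, 5)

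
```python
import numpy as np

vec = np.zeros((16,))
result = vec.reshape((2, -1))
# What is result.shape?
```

(2, 8)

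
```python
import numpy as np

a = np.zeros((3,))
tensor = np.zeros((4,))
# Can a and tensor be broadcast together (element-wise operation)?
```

No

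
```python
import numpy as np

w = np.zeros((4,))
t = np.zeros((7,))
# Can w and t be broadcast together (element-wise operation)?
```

No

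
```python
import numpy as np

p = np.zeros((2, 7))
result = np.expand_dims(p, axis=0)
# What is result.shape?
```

(1, 2, 7)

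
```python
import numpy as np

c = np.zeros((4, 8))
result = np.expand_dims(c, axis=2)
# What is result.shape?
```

(4, 8, 1)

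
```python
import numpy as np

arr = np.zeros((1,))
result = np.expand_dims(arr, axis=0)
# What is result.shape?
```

(1, 1)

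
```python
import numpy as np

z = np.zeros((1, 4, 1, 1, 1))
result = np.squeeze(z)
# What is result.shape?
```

(4,)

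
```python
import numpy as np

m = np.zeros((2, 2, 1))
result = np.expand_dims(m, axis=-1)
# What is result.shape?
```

(2, 2, 1, 1)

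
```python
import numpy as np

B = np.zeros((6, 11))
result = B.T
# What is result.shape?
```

(11, 6)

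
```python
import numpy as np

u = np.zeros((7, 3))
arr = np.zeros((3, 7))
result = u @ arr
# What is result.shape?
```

(7, 7)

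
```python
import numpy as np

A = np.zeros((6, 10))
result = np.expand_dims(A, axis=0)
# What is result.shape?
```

(1, 6, 10)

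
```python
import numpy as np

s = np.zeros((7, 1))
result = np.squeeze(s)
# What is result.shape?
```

(7,)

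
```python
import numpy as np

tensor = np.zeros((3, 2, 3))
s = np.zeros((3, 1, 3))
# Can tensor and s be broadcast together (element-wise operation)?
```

Yes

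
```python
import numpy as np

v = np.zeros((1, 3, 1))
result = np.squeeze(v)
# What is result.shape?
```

(3,)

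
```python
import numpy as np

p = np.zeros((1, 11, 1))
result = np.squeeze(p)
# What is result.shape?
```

(11,)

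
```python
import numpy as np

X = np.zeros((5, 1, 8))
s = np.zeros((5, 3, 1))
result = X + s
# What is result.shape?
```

(5, 3, 8)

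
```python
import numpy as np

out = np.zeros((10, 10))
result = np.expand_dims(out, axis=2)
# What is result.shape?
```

(10, 10, 1)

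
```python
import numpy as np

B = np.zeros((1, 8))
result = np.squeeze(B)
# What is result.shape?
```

(8,)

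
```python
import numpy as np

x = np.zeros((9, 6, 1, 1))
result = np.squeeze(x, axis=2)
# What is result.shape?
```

(9, 6, 1)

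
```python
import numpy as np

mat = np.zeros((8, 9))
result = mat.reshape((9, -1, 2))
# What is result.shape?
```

(9, 4, 2)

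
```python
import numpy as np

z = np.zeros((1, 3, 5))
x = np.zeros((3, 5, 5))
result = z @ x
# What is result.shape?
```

(3, 3, 5)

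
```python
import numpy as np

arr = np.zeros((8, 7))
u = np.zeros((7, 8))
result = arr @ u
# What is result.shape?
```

(8, 8)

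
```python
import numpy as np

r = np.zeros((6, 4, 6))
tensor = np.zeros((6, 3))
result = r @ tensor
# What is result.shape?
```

(6, 4, 3)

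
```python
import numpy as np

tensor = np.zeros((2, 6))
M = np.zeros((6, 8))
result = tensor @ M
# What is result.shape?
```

(2, 8)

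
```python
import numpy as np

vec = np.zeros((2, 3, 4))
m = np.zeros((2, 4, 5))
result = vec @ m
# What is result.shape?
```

(2, 3, 5)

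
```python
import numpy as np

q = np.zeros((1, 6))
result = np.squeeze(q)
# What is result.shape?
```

(6,)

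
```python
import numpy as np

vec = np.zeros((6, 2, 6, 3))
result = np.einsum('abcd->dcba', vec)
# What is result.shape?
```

(3, 6, 2, 6)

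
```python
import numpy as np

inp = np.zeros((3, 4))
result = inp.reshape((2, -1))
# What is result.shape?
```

(2, 6)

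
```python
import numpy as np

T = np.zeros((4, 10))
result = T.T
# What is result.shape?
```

(10, 4)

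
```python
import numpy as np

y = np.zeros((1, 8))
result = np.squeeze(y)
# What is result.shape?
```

(8,)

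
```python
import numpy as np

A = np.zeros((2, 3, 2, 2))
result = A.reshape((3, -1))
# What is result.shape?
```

(3, 8)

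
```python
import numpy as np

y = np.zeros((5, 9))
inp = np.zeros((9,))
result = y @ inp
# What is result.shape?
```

(5,)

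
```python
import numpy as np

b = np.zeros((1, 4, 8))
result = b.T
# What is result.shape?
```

(8, 4, 1)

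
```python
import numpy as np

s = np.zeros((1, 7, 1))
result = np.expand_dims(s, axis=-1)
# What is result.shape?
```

(1, 7, 1, 1)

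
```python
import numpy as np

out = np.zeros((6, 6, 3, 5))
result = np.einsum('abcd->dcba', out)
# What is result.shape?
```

(5, 3, 6, 6)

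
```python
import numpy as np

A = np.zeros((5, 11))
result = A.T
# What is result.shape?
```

(11, 5)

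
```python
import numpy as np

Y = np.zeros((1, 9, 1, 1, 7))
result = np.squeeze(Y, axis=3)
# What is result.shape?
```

(1, 9, 1, 7)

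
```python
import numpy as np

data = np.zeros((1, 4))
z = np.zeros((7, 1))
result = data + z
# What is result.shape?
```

(7, 4)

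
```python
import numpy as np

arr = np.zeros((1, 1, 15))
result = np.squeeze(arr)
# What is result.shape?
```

(15,)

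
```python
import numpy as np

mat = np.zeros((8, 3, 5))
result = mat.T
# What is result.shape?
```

(5, 3, 8)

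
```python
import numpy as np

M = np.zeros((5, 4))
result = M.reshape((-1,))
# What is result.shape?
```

(20,)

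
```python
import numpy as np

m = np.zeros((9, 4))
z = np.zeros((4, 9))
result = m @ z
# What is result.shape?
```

(9, 9)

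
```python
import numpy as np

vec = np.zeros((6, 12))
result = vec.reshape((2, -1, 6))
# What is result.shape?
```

(2, 6, 6)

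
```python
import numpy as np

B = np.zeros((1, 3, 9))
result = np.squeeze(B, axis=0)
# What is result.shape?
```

(3, 9)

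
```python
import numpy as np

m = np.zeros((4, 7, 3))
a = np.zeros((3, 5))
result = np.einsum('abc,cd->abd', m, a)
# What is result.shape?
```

(4, 7, 5)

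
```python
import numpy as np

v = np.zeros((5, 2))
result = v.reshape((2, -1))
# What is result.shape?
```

(2, 5)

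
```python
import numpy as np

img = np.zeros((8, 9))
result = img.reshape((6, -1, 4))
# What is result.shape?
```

(6, 3, 4)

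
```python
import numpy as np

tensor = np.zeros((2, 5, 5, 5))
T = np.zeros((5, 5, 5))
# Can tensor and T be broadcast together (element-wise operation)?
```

Yes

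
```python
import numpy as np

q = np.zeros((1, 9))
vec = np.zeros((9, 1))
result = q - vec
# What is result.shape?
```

(9, 9)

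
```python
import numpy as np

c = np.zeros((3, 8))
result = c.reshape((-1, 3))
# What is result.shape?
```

(8, 3)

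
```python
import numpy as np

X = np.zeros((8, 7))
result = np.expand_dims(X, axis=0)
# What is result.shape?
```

(1, 8, 7)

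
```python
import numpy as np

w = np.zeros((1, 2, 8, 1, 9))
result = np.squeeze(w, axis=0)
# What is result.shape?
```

(2, 8, 1, 9)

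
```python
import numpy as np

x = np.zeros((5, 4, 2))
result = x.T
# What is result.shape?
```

(2, 4, 5)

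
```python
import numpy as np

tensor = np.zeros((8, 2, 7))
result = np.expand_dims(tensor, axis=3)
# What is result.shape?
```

(8, 2, 7, 1)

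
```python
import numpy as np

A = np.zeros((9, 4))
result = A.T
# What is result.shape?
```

(4, 9)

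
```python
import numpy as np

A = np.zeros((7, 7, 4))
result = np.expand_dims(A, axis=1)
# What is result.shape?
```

(7, 1, 7, 4)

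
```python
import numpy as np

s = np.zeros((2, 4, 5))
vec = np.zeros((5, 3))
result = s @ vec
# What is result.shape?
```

(2, 4, 3)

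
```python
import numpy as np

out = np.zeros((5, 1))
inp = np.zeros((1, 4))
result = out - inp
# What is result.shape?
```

(5, 4)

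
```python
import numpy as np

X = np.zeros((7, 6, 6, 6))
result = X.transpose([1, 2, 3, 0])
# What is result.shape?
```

(6, 6, 6, 7)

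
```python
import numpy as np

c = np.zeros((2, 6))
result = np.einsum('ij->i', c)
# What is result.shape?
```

(2,)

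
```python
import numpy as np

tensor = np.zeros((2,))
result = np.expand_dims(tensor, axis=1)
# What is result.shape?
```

(2, 1)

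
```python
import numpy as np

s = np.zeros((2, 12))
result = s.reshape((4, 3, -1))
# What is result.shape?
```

(4, 3, 2)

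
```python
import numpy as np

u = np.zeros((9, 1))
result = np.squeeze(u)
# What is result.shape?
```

(9,)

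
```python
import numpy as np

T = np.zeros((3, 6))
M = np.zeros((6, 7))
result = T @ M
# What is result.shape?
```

(3, 7)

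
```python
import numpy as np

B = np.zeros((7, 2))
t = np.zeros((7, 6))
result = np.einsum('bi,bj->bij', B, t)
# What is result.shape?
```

(7, 2, 6)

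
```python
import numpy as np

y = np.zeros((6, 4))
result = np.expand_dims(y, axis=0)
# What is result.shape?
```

(1, 6, 4)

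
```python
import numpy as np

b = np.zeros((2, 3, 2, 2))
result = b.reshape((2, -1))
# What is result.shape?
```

(2, 12)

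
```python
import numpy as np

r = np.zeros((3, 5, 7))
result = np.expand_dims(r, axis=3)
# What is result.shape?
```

(3, 5, 7, 1)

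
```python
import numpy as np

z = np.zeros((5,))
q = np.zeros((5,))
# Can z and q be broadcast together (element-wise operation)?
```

Yes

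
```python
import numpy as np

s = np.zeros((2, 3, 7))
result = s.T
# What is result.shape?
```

(7, 3, 2)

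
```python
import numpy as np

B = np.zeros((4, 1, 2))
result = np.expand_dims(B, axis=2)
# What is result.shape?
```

(4, 1, 1, 2)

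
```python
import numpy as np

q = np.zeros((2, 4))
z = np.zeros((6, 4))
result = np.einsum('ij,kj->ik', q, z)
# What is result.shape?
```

(2, 6)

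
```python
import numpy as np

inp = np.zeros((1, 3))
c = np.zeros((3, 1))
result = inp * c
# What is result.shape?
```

(3, 3)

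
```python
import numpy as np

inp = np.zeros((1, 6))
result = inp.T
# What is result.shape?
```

(6, 1)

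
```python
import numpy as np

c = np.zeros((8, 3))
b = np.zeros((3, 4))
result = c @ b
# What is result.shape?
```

(8, 4)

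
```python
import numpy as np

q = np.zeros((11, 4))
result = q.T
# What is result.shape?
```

(4, 11)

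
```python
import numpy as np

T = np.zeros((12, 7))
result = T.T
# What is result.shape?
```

(7, 12)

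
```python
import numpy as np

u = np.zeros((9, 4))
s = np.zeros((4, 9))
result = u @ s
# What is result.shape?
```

(9, 9)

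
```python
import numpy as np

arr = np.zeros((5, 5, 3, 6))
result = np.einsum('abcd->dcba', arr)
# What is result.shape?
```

(6, 3, 5, 5)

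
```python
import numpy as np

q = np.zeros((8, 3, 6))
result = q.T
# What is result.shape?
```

(6, 3, 8)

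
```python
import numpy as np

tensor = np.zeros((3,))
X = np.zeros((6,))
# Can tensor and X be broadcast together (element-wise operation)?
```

No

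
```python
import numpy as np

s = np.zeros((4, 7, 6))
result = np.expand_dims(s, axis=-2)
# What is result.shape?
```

(4, 7, 1, 6)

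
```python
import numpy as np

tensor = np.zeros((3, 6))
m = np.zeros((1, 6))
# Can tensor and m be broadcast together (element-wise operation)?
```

Yes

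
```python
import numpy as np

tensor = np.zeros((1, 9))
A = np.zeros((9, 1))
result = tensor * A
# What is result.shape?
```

(9, 9)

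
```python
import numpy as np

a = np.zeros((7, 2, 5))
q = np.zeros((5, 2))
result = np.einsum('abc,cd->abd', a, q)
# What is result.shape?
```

(7, 2, 2)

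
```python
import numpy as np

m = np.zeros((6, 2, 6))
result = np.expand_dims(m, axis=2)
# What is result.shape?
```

(6, 2, 1, 6)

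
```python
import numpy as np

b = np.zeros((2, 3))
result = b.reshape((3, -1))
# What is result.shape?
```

(3, 2)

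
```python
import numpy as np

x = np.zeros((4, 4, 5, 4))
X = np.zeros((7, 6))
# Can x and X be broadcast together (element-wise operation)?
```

No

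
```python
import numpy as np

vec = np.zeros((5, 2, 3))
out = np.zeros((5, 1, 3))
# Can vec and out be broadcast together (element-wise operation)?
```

Yes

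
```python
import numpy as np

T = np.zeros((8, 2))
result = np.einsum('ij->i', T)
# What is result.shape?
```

(8,)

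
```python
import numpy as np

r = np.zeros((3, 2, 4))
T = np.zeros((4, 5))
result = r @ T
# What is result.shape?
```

(3, 2, 5)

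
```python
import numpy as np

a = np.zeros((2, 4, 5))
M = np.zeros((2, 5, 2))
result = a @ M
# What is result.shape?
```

(2, 4, 2)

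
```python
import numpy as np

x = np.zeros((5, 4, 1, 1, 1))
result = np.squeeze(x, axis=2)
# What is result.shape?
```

(5, 4, 1, 1)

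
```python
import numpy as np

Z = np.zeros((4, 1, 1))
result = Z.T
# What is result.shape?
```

(1, 1, 4)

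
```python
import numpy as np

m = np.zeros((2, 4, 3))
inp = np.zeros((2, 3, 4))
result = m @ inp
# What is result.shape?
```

(2, 4, 4)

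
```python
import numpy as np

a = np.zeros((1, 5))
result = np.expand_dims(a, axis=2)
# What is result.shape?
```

(1, 5, 1)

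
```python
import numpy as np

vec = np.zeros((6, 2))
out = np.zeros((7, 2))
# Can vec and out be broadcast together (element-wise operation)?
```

No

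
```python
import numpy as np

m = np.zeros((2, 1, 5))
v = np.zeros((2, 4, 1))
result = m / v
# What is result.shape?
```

(2, 4, 5)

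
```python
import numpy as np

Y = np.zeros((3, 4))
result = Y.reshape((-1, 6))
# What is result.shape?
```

(2, 6)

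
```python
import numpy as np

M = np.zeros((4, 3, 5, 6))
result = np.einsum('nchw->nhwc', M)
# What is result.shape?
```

(4, 5, 6, 3)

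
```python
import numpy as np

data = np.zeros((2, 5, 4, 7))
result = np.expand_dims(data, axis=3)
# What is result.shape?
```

(2, 5, 4, 1, 7)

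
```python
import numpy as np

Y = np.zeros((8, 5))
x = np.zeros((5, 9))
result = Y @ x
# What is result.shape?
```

(8, 9)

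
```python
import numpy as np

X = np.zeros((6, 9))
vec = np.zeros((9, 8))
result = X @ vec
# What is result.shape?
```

(6, 8)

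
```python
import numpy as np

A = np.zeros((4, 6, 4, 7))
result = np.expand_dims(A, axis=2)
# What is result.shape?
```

(4, 6, 1, 4, 7)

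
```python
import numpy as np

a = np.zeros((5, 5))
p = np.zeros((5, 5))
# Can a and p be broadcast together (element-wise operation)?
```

Yes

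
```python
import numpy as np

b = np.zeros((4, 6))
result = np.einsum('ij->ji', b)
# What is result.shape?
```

(6, 4)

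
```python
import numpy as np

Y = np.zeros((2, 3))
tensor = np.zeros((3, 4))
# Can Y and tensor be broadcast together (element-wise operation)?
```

No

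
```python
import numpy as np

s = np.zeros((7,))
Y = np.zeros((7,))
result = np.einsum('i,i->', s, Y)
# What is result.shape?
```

()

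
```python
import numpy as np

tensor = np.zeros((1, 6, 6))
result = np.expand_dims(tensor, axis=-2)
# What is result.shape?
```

(1, 6, 1, 6)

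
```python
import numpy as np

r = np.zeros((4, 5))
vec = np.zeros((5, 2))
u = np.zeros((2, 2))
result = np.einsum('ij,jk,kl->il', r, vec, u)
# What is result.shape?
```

(4, 2)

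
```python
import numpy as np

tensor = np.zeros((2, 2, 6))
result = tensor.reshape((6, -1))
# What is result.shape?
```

(6, 4)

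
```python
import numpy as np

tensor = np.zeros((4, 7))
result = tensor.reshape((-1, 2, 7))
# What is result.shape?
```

(2, 2, 7)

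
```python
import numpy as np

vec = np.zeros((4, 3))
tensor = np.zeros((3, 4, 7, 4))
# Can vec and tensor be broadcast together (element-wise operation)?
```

No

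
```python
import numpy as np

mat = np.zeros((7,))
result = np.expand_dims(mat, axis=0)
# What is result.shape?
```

(1, 7)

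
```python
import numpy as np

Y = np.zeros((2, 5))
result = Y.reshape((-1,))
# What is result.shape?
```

(10,)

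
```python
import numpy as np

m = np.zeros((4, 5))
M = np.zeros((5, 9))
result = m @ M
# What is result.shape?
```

(4, 9)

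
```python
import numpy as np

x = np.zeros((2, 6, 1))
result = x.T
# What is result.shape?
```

(1, 6, 2)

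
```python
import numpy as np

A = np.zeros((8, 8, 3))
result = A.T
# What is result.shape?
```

(3, 8, 8)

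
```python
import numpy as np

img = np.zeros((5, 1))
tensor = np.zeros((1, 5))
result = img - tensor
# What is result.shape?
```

(5, 5)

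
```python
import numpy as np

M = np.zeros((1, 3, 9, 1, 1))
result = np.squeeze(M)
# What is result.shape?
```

(3, 9)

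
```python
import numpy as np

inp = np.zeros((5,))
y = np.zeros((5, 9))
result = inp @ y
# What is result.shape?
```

(9,)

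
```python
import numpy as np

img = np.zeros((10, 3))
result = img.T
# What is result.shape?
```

(3, 10)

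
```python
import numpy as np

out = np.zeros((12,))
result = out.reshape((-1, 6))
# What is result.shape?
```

(2, 6)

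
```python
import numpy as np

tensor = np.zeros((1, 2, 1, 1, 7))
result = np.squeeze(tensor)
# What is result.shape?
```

(2, 7)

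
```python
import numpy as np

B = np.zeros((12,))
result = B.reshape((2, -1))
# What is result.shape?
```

(2, 6)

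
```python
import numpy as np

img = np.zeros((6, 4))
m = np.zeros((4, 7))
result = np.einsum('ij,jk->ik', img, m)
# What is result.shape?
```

(6, 7)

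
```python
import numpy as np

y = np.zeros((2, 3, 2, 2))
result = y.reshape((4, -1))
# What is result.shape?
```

(4, 6)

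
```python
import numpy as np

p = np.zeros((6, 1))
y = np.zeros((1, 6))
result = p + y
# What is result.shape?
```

(6, 6)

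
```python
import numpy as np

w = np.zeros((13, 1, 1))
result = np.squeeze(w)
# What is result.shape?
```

(13,)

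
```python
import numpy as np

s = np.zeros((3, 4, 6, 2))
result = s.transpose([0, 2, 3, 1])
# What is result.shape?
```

(3, 6, 2, 4)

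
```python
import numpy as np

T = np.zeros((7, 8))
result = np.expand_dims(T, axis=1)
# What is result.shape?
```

(7, 1, 8)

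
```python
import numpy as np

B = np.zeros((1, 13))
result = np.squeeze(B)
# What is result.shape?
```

(13,)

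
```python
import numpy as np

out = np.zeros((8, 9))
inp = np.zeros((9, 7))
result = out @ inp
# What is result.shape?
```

(8, 7)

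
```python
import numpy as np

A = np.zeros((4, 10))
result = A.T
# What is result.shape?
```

(10, 4)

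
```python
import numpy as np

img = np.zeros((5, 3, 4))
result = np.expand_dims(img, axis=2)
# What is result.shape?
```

(5, 3, 1, 4)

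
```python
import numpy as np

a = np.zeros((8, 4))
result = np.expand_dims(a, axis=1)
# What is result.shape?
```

(8, 1, 4)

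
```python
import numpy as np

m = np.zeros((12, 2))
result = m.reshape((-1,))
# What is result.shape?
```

(24,)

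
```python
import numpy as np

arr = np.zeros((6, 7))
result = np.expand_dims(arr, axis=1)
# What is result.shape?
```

(6, 1, 7)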